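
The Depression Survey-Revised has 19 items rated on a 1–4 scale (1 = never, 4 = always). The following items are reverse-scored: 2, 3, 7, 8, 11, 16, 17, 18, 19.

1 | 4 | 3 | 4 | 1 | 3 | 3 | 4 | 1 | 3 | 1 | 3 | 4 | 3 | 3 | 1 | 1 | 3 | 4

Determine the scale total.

Reverse-coded items (reverse-coded value = 5 − response):
  item 2: 5 − 4 = 1
  item 3: 5 − 3 = 2
  item 7: 5 − 3 = 2
  item 8: 5 − 4 = 1
  item 11: 5 − 1 = 4
  item 16: 5 − 1 = 4
  item 17: 5 − 1 = 4
  item 18: 5 − 3 = 2
  item 19: 5 − 4 = 1
Scored items: 1, 1, 2, 4, 1, 3, 2, 1, 1, 3, 4, 3, 4, 3, 3, 4, 4, 2, 1
Total = 1 + 1 + 2 + 4 + 1 + 3 + 2 + 1 + 1 + 3 + 4 + 3 + 4 + 3 + 3 + 4 + 4 + 2 + 1 = 47

47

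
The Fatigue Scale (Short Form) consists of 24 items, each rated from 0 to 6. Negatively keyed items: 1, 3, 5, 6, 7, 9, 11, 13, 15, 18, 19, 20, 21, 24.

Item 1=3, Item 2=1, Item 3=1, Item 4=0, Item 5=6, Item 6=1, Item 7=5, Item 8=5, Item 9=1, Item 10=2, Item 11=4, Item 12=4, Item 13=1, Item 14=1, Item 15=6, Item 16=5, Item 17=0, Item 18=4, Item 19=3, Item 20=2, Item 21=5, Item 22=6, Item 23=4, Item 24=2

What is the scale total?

Reversing items 1, 3, 5, 6, 7, 9, 11, 13, 15, 18, 19, 20, 21 and 24 with 6 − raw:
Total = (6−3) + 1 + (6−1) + 0 + (6−6) + (6−1) + (6−5) + 5 + (6−1) + 2 + (6−4) + 4 + (6−1) + 1 + (6−6) + 5 + 0 + (6−4) + (6−3) + (6−2) + (6−5) + 6 + 4 + (6−2)
      = 3 + 1 + 5 + 0 + 0 + 5 + 1 + 5 + 5 + 2 + 2 + 4 + 5 + 1 + 0 + 5 + 0 + 2 + 3 + 4 + 1 + 6 + 4 + 4 = 68

68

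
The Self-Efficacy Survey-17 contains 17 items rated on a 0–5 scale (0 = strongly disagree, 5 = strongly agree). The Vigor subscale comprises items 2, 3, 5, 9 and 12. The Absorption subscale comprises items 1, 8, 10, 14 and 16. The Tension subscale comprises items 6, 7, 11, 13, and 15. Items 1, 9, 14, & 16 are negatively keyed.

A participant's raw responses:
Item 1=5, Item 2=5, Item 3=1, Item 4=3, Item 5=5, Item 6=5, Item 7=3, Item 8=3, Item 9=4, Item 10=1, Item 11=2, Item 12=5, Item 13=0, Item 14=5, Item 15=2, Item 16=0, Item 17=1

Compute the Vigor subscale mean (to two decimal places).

Vigor items: 2, 3, 5, 9, 12.
Of these, item 9 is negatively keyed; reversed = (0+5) − raw = 5 − raw.
  item 2: 5
  item 3: 1
  item 5: 5
  item 9: 5 − 4 = 1
  item 12: 5
Sum = 5 + 1 + 5 + 1 + 5 = 17
Mean = 17 / 5 = 3.40

3.40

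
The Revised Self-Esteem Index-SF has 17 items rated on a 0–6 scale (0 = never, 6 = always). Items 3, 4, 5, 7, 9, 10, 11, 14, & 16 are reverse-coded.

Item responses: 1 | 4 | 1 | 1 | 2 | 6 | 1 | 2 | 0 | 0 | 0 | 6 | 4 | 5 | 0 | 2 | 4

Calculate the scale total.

Raw sum = 39. Reverse-coded items: 3, 4, 5, 7, 9, 10, 11, 14, 16; their raw sum = 12.
Each reversal replaces raw with 6 − raw, changing the total by 6 − 2·raw per item.
Total = 39 + 9·6 − 2·12 = 39 + 54 − 24 = 69

69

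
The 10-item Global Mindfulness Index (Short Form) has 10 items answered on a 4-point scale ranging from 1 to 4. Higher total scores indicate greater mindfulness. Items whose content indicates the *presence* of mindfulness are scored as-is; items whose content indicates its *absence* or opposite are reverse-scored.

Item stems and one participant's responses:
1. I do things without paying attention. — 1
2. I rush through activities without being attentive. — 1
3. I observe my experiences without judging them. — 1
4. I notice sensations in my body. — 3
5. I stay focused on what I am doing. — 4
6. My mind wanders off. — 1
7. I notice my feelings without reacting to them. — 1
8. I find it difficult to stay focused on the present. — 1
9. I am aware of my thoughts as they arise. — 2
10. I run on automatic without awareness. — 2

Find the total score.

Items 1, 2, 6, 8, 10 describe the absence/opposite of mindfulness → reverse-score.
on a 1–4 scale, reversed = 5 − raw.
  item 1: 5 − 1 = 4
  item 2: 5 − 1 = 4
  item 3: 1
  item 4: 3
  item 5: 4
  item 6: 5 − 1 = 4
  item 7: 1
  item 8: 5 − 1 = 4
  item 9: 2
  item 10: 5 − 2 = 3
Total = 4 + 4 + 1 + 3 + 4 + 4 + 1 + 4 + 2 + 3 = 30

30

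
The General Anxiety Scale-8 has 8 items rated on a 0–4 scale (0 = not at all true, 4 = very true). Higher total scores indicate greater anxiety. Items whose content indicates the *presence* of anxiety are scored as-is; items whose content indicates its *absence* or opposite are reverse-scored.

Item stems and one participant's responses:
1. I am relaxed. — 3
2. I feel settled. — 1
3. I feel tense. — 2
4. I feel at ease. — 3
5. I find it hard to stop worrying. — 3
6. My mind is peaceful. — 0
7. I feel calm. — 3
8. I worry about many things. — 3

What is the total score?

Items 1, 2, 4, 6, 7 describe the absence/opposite of anxiety → reverse-score.
on a 0–4 scale, reversed = 4 − raw.
  item 1: 4 − 3 = 1
  item 2: 4 − 1 = 3
  item 3: 2
  item 4: 4 − 3 = 1
  item 5: 3
  item 6: 4 − 0 = 4
  item 7: 4 − 3 = 1
  item 8: 3
Total = 1 + 3 + 2 + 1 + 3 + 4 + 1 + 3 = 18

18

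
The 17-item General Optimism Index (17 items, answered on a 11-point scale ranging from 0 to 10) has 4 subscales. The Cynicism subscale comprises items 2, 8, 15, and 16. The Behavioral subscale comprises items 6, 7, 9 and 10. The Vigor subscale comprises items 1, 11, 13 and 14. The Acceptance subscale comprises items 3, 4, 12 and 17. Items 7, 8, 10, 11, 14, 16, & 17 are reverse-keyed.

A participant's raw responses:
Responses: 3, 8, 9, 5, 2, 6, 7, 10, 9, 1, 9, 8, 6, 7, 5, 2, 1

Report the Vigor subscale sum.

13

Vigor items: 1, 11, 13, 14.
Of these, items 11 and 14 are reverse-keyed; on a 0–10 scale, reversed = 10 − raw.
  item 1: 3
  item 11: 10 − 9 = 1
  item 13: 6
  item 14: 10 − 7 = 3
Sum = 3 + 1 + 6 + 3 = 13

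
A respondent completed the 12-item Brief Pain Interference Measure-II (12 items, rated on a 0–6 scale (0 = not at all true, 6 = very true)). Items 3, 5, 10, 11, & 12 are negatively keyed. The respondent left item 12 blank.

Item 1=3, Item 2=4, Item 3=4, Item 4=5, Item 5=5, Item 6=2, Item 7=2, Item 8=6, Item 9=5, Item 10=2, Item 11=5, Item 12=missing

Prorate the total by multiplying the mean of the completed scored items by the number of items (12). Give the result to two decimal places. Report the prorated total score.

Reverse-coded (on a 0–6 scale, reversed = 6 − raw):
  item 3: 6 − 4 = 2
  item 5: 6 − 5 = 1
  item 10: 6 − 2 = 4
  item 11: 6 − 5 = 1
Completed scored items (11 of 12): 3, 4, 2, 5, 1, 2, 2, 6, 5, 4, 1; sum = 35.
Person mean = 35 / 11 ≈ 3.1818
Prorated total = (35 / 11) × 12 = 38.18 (to 2 dp)

38.18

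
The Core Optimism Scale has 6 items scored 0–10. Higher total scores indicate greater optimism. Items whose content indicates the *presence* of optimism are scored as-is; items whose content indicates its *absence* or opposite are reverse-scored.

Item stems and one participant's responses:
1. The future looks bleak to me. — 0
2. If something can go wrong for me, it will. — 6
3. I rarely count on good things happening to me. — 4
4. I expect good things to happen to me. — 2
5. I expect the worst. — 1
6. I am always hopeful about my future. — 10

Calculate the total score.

Items 1, 2, 3, 5 describe the absence/opposite of optimism → reverse-score.
reversed = (0+10) − raw = 10 − raw.
  item 1: 10 − 0 = 10
  item 2: 10 − 6 = 4
  item 3: 10 − 4 = 6
  item 4: 2
  item 5: 10 − 1 = 9
  item 6: 10
Total = 10 + 4 + 6 + 2 + 9 + 10 = 41

41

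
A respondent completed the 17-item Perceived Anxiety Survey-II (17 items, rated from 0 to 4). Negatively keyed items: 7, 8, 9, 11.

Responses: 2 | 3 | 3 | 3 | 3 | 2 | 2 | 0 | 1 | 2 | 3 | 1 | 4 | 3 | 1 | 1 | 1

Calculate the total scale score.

Apply reverse scoring (reverse-coded value = 4 − response):
  item 7: 4 − 2 = 2
  item 8: 4 − 0 = 4
  item 9: 4 − 1 = 3
  item 11: 4 − 3 = 1
Scored responses: 2, 3, 3, 3, 3, 2, 2, 4, 3, 2, 1, 1, 4, 3, 1, 1, 1
Total = 2 + 3 + 3 + 3 + 3 + 2 + 2 + 4 + 3 + 2 + 1 + 1 + 4 + 3 + 1 + 1 + 1 = 39

39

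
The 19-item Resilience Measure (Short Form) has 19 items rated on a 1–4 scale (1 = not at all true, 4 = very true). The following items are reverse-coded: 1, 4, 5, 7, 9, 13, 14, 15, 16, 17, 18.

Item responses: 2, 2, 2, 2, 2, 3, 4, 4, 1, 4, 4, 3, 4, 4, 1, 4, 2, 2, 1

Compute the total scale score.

50

Reverse-coded items use 5 − raw:
  item 1: 5 − 2 = 3
  item 4: 5 − 2 = 3
  item 5: 5 − 2 = 3
  item 7: 5 − 4 = 1
  item 9: 5 − 1 = 4
  item 13: 5 − 4 = 1
  item 14: 5 − 4 = 1
  item 15: 5 − 1 = 4
  item 16: 5 − 4 = 1
  item 17: 5 − 2 = 3
  item 18: 5 − 2 = 3
Scored responses: 3, 2, 2, 3, 3, 3, 1, 4, 4, 4, 4, 3, 1, 1, 4, 1, 3, 3, 1
Total = 3 + 2 + 2 + 3 + 3 + 3 + 1 + 4 + 4 + 4 + 4 + 3 + 1 + 1 + 4 + 1 + 3 + 3 + 1 = 50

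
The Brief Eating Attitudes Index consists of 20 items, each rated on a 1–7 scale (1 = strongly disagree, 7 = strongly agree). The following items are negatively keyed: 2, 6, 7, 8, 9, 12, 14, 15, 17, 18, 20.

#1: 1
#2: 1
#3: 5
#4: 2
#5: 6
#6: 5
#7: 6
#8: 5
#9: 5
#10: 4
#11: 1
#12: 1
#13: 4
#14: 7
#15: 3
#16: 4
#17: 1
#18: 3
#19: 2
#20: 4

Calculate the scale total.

76

Reversing items 2, 6, 7, 8, 9, 12, 14, 15, 17, 18, and 20 with 8 − raw:
Total = 1 + (8−1) + 5 + 2 + 6 + (8−5) + (8−6) + (8−5) + (8−5) + 4 + 1 + (8−1) + 4 + (8−7) + (8−3) + 4 + (8−1) + (8−3) + 2 + (8−4)
      = 1 + 7 + 5 + 2 + 6 + 3 + 2 + 3 + 3 + 4 + 1 + 7 + 4 + 1 + 5 + 4 + 7 + 5 + 2 + 4 = 76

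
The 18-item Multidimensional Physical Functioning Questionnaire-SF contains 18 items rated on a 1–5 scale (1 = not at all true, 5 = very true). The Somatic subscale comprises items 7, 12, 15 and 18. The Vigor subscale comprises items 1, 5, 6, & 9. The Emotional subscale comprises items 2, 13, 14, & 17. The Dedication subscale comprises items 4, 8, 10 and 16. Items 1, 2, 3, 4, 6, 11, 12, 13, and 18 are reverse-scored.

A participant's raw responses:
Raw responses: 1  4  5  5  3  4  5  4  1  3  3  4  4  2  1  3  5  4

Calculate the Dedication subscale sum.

11

Dedication items: 4, 8, 10, 16.
Of these, item 4 is reverse-scored; reverse-coded value = 6 − response.
  item 4: 6 − 5 = 1
  item 8: 4
  item 10: 3
  item 16: 3
Sum = 1 + 4 + 3 + 3 = 11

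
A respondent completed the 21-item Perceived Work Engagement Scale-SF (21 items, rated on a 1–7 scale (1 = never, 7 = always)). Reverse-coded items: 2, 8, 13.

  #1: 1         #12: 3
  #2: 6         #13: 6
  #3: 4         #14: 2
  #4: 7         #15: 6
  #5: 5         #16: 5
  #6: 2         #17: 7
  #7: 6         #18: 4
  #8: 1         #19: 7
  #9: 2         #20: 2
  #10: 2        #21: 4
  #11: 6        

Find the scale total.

Apply reverse scoring (on a 1–7 scale, reversed = 8 − raw):
  item 2: 8 − 6 = 2
  item 8: 8 − 1 = 7
  item 13: 8 − 6 = 2
Scored items: 1, 2, 4, 7, 5, 2, 6, 7, 2, 2, 6, 3, 2, 2, 6, 5, 7, 4, 7, 2, 4
Total = 1 + 2 + 4 + 7 + 5 + 2 + 6 + 7 + 2 + 2 + 6 + 3 + 2 + 2 + 6 + 5 + 7 + 4 + 7 + 2 + 4 = 86

86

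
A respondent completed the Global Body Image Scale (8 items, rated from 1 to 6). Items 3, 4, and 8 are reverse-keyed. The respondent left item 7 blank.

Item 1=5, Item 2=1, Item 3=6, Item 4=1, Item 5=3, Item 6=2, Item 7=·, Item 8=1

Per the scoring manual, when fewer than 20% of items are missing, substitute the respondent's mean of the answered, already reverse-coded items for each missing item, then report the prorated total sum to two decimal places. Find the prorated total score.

27.43

Reverse-coded (on a 1–6 scale, reversed = 7 − raw):
  item 3: 7 − 6 = 1
  item 4: 7 − 1 = 6
  item 8: 7 − 1 = 6
Completed scored items (7 of 8): 5, 1, 1, 6, 3, 2, 6; sum = 24.
Person mean = 24 / 7 ≈ 3.4286
Prorated total = (24 / 7) × 8 = 27.43 (to 2 dp)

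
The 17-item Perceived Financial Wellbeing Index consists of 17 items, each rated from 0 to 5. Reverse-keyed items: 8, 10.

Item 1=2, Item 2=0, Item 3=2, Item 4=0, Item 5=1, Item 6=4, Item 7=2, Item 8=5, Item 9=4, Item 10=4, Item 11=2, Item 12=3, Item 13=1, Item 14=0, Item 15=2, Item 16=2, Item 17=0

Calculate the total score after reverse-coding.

Apply reverse scoring (reverse-coded value = 5 − response):
  item 8: 5 − 5 = 0
  item 10: 5 − 4 = 1
After reverse-coding: 2, 0, 2, 0, 1, 4, 2, 0, 4, 1, 2, 3, 1, 0, 2, 2, 0
Total = 2 + 0 + 2 + 0 + 1 + 4 + 2 + 0 + 4 + 1 + 2 + 3 + 1 + 0 + 2 + 2 + 0 = 26

26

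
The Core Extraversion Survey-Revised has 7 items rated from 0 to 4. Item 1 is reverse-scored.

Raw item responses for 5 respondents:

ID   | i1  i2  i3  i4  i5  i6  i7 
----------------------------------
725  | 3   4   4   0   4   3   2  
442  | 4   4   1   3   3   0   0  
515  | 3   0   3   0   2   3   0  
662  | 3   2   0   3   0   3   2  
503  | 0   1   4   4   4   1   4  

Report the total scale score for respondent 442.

11

Respondent 442 raw: 4, 4, 1, 3, 3, 0, 0.
Reverse-coded (reversed = (0+4) − raw = 4 − raw):
  item 1: 4 − 4 = 0
  item 2: 4
  item 3: 1
  item 4: 3
  item 5: 3
  item 6: 0
  item 7: 0
Sum = 0 + 4 + 1 + 3 + 3 + 0 + 0 = 11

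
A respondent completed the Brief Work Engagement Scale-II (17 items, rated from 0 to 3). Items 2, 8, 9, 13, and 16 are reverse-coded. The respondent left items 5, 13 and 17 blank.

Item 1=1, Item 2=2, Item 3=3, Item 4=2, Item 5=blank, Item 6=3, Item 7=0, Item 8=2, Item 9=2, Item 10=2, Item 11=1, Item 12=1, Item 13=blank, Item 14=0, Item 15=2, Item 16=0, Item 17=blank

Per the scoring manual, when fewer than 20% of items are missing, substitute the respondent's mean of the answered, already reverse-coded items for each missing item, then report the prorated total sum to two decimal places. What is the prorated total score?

Reverse-coded (reverse-coded value = 3 − response):
  item 2: 3 − 2 = 1
  item 8: 3 − 2 = 1
  item 9: 3 − 2 = 1
  item 16: 3 − 0 = 3
Completed scored items (14 of 17): 1, 1, 3, 2, 3, 0, 1, 1, 2, 1, 1, 0, 2, 3; sum = 21.
Person mean = 21 / 14 ≈ 1.5000
Prorated total = (21 / 14) × 17 = 25.50 (to 2 dp)

25.50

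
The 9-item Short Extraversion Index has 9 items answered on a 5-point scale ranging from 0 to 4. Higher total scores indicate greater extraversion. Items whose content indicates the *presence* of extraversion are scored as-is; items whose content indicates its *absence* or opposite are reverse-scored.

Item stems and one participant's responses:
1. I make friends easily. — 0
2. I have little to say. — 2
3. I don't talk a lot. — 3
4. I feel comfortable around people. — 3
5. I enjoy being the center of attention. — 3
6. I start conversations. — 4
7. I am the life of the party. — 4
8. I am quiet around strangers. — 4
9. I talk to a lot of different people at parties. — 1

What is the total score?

Items 2, 3, 8 describe the absence/opposite of extraversion → reverse-score.
reversed = (0+4) − raw = 4 − raw.
  item 1: 0
  item 2: 4 − 2 = 2
  item 3: 4 − 3 = 1
  item 4: 3
  item 5: 3
  item 6: 4
  item 7: 4
  item 8: 4 − 4 = 0
  item 9: 1
Total = 0 + 2 + 1 + 3 + 3 + 4 + 4 + 0 + 1 = 18

18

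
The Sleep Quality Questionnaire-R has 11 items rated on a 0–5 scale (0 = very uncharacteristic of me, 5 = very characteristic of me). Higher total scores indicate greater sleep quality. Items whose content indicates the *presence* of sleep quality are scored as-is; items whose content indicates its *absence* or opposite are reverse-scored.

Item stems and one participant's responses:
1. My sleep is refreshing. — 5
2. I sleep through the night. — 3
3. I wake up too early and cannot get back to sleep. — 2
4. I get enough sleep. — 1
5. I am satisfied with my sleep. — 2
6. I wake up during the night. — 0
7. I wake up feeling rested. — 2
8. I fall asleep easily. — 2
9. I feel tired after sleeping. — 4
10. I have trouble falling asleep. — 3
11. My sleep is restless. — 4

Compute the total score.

27

Items 3, 6, 9, 10, 11 describe the absence/opposite of sleep quality → reverse-score.
on a 0–5 scale, reversed = 5 − raw.
  item 1: 5
  item 2: 3
  item 3: 5 − 2 = 3
  item 4: 1
  item 5: 2
  item 6: 5 − 0 = 5
  item 7: 2
  item 8: 2
  item 9: 5 − 4 = 1
  item 10: 5 − 3 = 2
  item 11: 5 − 4 = 1
Total = 5 + 3 + 3 + 1 + 2 + 5 + 2 + 2 + 1 + 2 + 1 = 27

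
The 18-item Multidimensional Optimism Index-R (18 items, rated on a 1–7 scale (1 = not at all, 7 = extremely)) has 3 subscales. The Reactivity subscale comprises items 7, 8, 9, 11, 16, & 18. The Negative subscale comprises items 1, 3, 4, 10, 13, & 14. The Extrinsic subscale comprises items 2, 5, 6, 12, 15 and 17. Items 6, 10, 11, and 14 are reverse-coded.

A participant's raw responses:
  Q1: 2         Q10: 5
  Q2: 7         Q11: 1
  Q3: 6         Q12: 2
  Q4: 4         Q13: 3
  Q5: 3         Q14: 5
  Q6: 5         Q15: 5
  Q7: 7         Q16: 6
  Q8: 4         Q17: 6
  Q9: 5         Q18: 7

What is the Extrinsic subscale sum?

Extrinsic items: 2, 5, 6, 12, 15, 17.
Of these, item 6 is reverse-coded; on a 1–7 scale, reversed = 8 − raw.
  item 2: 7
  item 5: 3
  item 6: 8 − 5 = 3
  item 12: 2
  item 15: 5
  item 17: 6
Sum = 7 + 3 + 3 + 2 + 5 + 6 = 26

26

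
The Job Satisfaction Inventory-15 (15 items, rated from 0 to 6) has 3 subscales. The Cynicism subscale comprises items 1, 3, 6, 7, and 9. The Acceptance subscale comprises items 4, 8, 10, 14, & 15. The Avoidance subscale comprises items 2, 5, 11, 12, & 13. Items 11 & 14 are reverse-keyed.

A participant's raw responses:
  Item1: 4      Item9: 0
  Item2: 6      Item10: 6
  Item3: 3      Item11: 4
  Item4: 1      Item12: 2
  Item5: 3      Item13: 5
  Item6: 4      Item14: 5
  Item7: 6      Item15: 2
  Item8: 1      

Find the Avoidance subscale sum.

18

Avoidance items: 2, 5, 11, 12, 13.
Of these, item 11 is reverse-keyed; reverse-coded value = 6 − response.
  item 2: 6
  item 5: 3
  item 11: 6 − 4 = 2
  item 12: 2
  item 13: 5
Sum = 6 + 3 + 2 + 2 + 5 = 18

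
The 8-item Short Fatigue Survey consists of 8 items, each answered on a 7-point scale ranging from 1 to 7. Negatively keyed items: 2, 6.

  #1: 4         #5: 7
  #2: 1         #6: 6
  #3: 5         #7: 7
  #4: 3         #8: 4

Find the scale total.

Apply reverse scoring (on a 1–7 scale, reversed = 8 − raw):
  item 2: 8 − 1 = 7
  item 6: 8 − 6 = 2
After reverse-coding: 4, 7, 5, 3, 7, 2, 7, 4
Total = 4 + 7 + 5 + 3 + 7 + 2 + 7 + 4 = 39

39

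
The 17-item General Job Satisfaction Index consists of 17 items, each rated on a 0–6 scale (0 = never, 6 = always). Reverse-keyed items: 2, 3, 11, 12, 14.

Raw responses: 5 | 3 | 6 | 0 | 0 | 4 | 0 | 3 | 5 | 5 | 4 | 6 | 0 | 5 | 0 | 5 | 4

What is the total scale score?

37

Reverse-keyed items use 6 − raw:
  item 2: 6 − 3 = 3
  item 3: 6 − 6 = 0
  item 11: 6 − 4 = 2
  item 12: 6 − 6 = 0
  item 14: 6 − 5 = 1
Scored items: 5, 3, 0, 0, 0, 4, 0, 3, 5, 5, 2, 0, 0, 1, 0, 5, 4
Total = 5 + 3 + 0 + 0 + 0 + 4 + 0 + 3 + 5 + 5 + 2 + 0 + 0 + 1 + 0 + 5 + 4 = 37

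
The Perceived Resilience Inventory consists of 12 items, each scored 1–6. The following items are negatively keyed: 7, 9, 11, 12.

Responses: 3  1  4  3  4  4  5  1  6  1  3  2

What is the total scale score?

33

Raw sum = 37. Negatively keyed items: 7, 9, 11, 12; their raw sum = 16.
Each reversal replaces raw with 7 − raw, changing the total by 7 − 2·raw per item.
Total = 37 + 4·7 − 2·16 = 37 + 28 − 32 = 33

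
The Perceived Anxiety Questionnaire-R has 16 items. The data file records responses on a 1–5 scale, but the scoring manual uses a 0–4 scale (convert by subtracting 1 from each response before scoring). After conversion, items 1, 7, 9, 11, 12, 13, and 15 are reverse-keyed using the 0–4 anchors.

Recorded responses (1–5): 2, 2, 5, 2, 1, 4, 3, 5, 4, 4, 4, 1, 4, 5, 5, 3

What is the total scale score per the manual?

Convert to 0–4: 1, 1, 4, 1, 0, 3, 2, 4, 3, 3, 3, 0, 3, 4, 4, 2
Reverse-coded (on a 0–4 scale, reversed = 4 − raw):
  item 1: 4 − 1 = 3
  item 7: 4 − 2 = 2
  item 9: 4 − 3 = 1
  item 11: 4 − 3 = 1
  item 12: 4 − 0 = 4
  item 13: 4 − 3 = 1
  item 15: 4 − 4 = 0
Scored: 3, 1, 4, 1, 0, 3, 2, 4, 1, 3, 1, 4, 1, 4, 0, 2
Total = 34

34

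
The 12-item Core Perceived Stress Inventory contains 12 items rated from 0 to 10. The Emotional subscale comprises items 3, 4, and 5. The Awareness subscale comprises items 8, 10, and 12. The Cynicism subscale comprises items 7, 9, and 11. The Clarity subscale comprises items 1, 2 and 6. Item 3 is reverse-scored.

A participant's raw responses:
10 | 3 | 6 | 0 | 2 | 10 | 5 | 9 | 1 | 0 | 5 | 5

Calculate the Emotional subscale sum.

6

Emotional items: 3, 4, 5.
Of these, item 3 is reverse-scored; reversed = (0+10) − raw = 10 − raw.
  item 3: 10 − 6 = 4
  item 4: 0
  item 5: 2
Sum = 4 + 0 + 2 = 6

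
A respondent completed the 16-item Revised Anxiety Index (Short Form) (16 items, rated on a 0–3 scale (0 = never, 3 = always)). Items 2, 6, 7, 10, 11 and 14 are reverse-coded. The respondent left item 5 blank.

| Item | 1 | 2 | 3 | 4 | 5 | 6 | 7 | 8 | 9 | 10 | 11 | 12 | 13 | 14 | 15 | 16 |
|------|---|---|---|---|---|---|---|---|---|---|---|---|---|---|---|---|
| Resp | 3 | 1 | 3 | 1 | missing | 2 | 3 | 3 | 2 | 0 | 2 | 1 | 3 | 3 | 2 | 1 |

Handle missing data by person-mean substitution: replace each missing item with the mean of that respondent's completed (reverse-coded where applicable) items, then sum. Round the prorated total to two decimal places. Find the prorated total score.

Reverse-coded (reverse-coded value = 3 − response):
  item 2: 3 − 1 = 2
  item 6: 3 − 2 = 1
  item 7: 3 − 3 = 0
  item 10: 3 − 0 = 3
  item 11: 3 − 2 = 1
  item 14: 3 − 3 = 0
Completed scored items (15 of 16): 3, 2, 3, 1, 1, 0, 3, 2, 3, 1, 1, 3, 0, 2, 1; sum = 26.
Person mean = 26 / 15 ≈ 1.7333
Prorated total = (26 / 15) × 16 = 27.73 (to 2 dp)

27.73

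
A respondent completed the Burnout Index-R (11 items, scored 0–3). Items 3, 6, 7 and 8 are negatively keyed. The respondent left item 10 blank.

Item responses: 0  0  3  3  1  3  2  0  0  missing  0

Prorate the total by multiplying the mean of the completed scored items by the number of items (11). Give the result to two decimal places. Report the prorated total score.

Reverse-coded (on a 0–3 scale, reversed = 3 − raw):
  item 3: 3 − 3 = 0
  item 6: 3 − 3 = 0
  item 7: 3 − 2 = 1
  item 8: 3 − 0 = 3
Completed scored items (10 of 11): 0, 0, 0, 3, 1, 0, 1, 3, 0, 0; sum = 8.
Person mean = 8 / 10 ≈ 0.8000
Prorated total = (8 / 10) × 11 = 8.80 (to 2 dp)

8.80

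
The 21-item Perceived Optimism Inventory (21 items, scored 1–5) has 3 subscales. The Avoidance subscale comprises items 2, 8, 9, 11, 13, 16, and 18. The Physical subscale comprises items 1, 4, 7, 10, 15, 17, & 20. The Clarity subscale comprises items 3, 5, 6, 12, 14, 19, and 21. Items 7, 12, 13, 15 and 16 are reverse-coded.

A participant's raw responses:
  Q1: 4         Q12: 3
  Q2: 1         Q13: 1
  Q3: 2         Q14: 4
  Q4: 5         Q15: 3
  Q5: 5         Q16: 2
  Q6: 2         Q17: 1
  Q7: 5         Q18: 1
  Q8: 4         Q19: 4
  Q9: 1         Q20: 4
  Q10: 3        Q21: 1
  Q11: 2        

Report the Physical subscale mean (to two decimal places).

Physical items: 1, 4, 7, 10, 15, 17, 20.
Of these, items 7 & 15 are reverse-coded; reversed = (1+5) − raw = 6 − raw.
  item 1: 4
  item 4: 5
  item 7: 6 − 5 = 1
  item 10: 3
  item 15: 6 − 3 = 3
  item 17: 1
  item 20: 4
Sum = 4 + 5 + 1 + 3 + 3 + 1 + 4 = 21
Mean = 21 / 7 = 3.00

3.00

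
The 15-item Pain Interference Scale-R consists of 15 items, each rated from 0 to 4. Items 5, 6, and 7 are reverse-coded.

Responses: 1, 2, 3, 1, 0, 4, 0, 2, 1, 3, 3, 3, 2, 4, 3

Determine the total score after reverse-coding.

Raw sum = 32. Reverse-coded items: 5, 6, 7; their raw sum = 4.
Each reversal replaces raw with 4 − raw, changing the total by 4 − 2·raw per item.
Total = 32 + 3·4 − 2·4 = 32 + 12 − 8 = 36

36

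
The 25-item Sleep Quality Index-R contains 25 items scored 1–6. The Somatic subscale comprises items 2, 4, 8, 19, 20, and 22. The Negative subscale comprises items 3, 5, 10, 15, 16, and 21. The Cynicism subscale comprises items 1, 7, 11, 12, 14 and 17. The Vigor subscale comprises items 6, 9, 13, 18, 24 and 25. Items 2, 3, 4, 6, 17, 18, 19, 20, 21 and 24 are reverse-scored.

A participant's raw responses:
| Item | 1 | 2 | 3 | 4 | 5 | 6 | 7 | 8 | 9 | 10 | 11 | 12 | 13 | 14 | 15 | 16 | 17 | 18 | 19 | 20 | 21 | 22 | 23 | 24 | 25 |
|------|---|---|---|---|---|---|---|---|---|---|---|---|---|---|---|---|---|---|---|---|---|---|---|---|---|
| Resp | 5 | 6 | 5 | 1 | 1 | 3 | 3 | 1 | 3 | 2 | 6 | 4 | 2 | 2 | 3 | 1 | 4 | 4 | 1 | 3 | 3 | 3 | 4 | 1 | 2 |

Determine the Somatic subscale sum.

Somatic items: 2, 4, 8, 19, 20, 22.
Of these, items 2, 4, 19, & 20 are reverse-scored; reversed = (1+6) − raw = 7 − raw.
  item 2: 7 − 6 = 1
  item 4: 7 − 1 = 6
  item 8: 1
  item 19: 7 − 1 = 6
  item 20: 7 − 3 = 4
  item 22: 3
Sum = 1 + 6 + 1 + 6 + 4 + 3 = 21

21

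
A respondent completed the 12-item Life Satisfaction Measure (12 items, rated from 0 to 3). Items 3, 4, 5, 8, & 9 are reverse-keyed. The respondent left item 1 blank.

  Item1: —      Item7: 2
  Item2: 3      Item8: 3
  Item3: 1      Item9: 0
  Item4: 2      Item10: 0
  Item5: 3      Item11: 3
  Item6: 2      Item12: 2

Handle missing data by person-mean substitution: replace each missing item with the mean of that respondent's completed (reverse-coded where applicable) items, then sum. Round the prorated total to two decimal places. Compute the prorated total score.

Reverse-coded (reversed = (0+3) − raw = 3 − raw):
  item 3: 3 − 1 = 2
  item 4: 3 − 2 = 1
  item 5: 3 − 3 = 0
  item 8: 3 − 3 = 0
  item 9: 3 − 0 = 3
Completed scored items (11 of 12): 3, 2, 1, 0, 2, 2, 0, 3, 0, 3, 2; sum = 18.
Person mean = 18 / 11 ≈ 1.6364
Prorated total = (18 / 11) × 12 = 19.64 (to 2 dp)

19.64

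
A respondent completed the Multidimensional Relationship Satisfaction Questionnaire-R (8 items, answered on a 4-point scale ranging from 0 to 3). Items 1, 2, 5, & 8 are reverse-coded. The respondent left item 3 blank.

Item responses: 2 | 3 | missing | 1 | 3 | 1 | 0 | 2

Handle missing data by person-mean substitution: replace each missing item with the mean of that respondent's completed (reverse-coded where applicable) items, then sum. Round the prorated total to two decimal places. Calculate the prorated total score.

4.57

Reverse-coded (on a 0–3 scale, reversed = 3 − raw):
  item 1: 3 − 2 = 1
  item 2: 3 − 3 = 0
  item 5: 3 − 3 = 0
  item 8: 3 − 2 = 1
Completed scored items (7 of 8): 1, 0, 1, 0, 1, 0, 1; sum = 4.
Person mean = 4 / 7 ≈ 0.5714
Prorated total = (4 / 7) × 8 = 4.57 (to 2 dp)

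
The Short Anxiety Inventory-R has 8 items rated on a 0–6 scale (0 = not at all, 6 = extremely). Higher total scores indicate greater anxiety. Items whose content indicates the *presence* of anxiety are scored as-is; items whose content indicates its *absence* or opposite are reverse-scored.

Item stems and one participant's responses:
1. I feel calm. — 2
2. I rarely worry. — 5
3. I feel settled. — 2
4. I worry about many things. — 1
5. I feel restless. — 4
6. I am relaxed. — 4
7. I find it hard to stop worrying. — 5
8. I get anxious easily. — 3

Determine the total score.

Items 1, 2, 3, 6 describe the absence/opposite of anxiety → reverse-score.
reverse-coded value = 6 − response.
  item 1: 6 − 2 = 4
  item 2: 6 − 5 = 1
  item 3: 6 − 2 = 4
  item 4: 1
  item 5: 4
  item 6: 6 − 4 = 2
  item 7: 5
  item 8: 3
Total = 4 + 1 + 4 + 1 + 4 + 2 + 5 + 3 = 24

24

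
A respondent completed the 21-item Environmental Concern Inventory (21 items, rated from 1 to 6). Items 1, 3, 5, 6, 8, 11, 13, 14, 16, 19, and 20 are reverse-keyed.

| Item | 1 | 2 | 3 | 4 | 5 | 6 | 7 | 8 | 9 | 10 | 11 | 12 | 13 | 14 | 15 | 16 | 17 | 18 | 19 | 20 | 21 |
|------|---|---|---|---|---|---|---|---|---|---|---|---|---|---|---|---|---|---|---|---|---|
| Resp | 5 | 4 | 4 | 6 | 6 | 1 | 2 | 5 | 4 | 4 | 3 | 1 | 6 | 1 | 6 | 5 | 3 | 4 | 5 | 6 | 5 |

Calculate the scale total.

69

Reversing items 1, 3, 5, 6, 8, 11, 13, 14, 16, 19 and 20 with 7 − raw:
Total = (7−5) + 4 + (7−4) + 6 + (7−6) + (7−1) + 2 + (7−5) + 4 + 4 + (7−3) + 1 + (7−6) + (7−1) + 6 + (7−5) + 3 + 4 + (7−5) + (7−6) + 5
      = 2 + 4 + 3 + 6 + 1 + 6 + 2 + 2 + 4 + 4 + 4 + 1 + 1 + 6 + 6 + 2 + 3 + 4 + 2 + 1 + 5 = 69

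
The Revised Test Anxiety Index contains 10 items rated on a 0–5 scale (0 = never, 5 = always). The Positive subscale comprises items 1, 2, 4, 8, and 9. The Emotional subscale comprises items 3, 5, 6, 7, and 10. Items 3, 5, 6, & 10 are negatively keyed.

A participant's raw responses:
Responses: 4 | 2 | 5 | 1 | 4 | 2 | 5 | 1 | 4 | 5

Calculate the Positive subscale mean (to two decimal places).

2.40

Positive items: 1, 2, 4, 8, 9.
  item 1: 4
  item 2: 2
  item 4: 1
  item 8: 1
  item 9: 4
Sum = 4 + 2 + 1 + 1 + 4 = 12
Mean = 12 / 5 = 2.40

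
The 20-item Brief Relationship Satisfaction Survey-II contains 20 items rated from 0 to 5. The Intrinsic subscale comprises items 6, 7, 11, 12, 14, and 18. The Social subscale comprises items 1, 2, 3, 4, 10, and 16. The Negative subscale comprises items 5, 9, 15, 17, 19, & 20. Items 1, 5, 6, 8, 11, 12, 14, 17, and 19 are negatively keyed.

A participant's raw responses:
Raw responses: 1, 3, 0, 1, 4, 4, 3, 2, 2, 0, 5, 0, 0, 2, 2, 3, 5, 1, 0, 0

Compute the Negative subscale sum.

10

Negative items: 5, 9, 15, 17, 19, 20.
Of these, items 5, 17 and 19 are negatively keyed; reverse-coded value = 5 − response.
  item 5: 5 − 4 = 1
  item 9: 2
  item 15: 2
  item 17: 5 − 5 = 0
  item 19: 5 − 0 = 5
  item 20: 0
Sum = 1 + 2 + 2 + 0 + 5 + 0 = 10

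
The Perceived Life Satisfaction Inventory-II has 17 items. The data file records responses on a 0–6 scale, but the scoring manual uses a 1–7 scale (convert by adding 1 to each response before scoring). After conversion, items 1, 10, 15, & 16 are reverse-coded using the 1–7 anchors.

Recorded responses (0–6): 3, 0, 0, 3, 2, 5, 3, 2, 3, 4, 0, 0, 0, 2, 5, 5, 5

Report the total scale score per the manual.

Convert to 1–7: 4, 1, 1, 4, 3, 6, 4, 3, 4, 5, 1, 1, 1, 3, 6, 6, 6
Reverse-coded (on a 1–7 scale, reversed = 8 − raw):
  item 1: 8 − 4 = 4
  item 10: 8 − 5 = 3
  item 15: 8 − 6 = 2
  item 16: 8 − 6 = 2
Scored: 4, 1, 1, 4, 3, 6, 4, 3, 4, 3, 1, 1, 1, 3, 2, 2, 6
Total = 49

49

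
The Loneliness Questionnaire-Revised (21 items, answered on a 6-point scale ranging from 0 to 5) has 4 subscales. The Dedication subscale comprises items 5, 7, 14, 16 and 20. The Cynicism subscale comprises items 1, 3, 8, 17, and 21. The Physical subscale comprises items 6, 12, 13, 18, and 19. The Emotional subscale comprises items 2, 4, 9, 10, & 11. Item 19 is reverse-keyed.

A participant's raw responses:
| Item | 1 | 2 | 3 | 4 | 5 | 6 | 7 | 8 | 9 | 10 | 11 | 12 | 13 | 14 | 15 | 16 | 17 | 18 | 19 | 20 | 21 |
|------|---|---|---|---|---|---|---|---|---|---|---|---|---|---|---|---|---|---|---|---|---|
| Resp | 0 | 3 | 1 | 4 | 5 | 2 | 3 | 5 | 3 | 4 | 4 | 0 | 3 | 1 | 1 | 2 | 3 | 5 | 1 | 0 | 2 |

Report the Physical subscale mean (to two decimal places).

Physical items: 6, 12, 13, 18, 19.
Of these, item 19 is reverse-keyed; on a 0–5 scale, reversed = 5 − raw.
  item 6: 2
  item 12: 0
  item 13: 3
  item 18: 5
  item 19: 5 − 1 = 4
Sum = 2 + 0 + 3 + 5 + 4 = 14
Mean = 14 / 5 = 2.80

2.80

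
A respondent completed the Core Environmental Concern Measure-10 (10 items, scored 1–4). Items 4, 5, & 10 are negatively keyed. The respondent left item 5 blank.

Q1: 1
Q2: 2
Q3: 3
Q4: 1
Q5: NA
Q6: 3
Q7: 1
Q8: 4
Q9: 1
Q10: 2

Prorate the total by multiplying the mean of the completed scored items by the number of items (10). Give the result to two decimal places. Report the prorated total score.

Reverse-coded (reversed = (1+4) − raw = 5 − raw):
  item 4: 5 − 1 = 4
  item 10: 5 − 2 = 3
Completed scored items (9 of 10): 1, 2, 3, 4, 3, 1, 4, 1, 3; sum = 22.
Person mean = 22 / 9 ≈ 2.4444
Prorated total = (22 / 9) × 10 = 24.44 (to 2 dp)

24.44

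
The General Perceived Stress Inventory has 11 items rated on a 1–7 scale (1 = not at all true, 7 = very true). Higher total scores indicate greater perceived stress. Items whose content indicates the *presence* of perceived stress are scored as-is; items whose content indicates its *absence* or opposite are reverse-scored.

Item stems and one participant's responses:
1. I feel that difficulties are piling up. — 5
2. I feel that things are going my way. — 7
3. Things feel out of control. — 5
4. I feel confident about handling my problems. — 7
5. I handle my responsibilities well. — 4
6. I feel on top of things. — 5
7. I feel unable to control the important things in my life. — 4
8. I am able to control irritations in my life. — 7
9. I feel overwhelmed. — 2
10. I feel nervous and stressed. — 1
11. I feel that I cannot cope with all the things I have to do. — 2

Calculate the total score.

Items 2, 4, 5, 6, 8 describe the absence/opposite of perceived stress → reverse-score.
reversed = (1+7) − raw = 8 − raw.
  item 1: 5
  item 2: 8 − 7 = 1
  item 3: 5
  item 4: 8 − 7 = 1
  item 5: 8 − 4 = 4
  item 6: 8 − 5 = 3
  item 7: 4
  item 8: 8 − 7 = 1
  item 9: 2
  item 10: 1
  item 11: 2
Total = 5 + 1 + 5 + 1 + 4 + 3 + 4 + 1 + 2 + 1 + 2 = 29

29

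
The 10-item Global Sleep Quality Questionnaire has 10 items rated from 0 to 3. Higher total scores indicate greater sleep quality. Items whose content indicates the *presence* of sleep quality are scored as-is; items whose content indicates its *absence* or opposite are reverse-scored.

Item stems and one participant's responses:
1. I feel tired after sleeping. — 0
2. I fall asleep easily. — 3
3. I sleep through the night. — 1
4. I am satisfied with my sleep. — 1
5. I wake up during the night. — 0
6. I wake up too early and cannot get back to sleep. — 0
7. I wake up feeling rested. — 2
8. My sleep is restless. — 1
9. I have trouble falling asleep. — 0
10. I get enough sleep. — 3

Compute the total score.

Items 1, 5, 6, 8, 9 describe the absence/opposite of sleep quality → reverse-score.
on a 0–3 scale, reversed = 3 − raw.
  item 1: 3 − 0 = 3
  item 2: 3
  item 3: 1
  item 4: 1
  item 5: 3 − 0 = 3
  item 6: 3 − 0 = 3
  item 7: 2
  item 8: 3 − 1 = 2
  item 9: 3 − 0 = 3
  item 10: 3
Total = 3 + 3 + 1 + 1 + 3 + 3 + 2 + 2 + 3 + 3 = 24

24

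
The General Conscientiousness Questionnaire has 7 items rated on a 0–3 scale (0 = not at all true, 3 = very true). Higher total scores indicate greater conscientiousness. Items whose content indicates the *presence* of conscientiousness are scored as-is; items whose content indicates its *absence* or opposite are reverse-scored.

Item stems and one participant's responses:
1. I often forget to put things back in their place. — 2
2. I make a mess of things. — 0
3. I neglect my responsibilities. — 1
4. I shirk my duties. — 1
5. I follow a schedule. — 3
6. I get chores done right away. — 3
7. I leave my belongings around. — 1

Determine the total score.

Items 1, 2, 3, 4, 7 describe the absence/opposite of conscientiousness → reverse-score.
reverse-coded value = 3 − response.
  item 1: 3 − 2 = 1
  item 2: 3 − 0 = 3
  item 3: 3 − 1 = 2
  item 4: 3 − 1 = 2
  item 5: 3
  item 6: 3
  item 7: 3 − 1 = 2
Total = 1 + 3 + 2 + 2 + 3 + 3 + 2 = 16

16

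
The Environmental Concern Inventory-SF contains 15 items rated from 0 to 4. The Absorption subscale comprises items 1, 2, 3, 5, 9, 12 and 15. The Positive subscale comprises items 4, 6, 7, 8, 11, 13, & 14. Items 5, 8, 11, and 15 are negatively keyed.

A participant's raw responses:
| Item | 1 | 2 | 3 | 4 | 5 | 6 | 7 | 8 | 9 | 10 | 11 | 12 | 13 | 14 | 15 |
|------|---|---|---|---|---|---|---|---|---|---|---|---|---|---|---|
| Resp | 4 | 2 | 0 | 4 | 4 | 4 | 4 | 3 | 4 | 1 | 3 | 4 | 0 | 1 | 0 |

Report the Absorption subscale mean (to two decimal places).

Absorption items: 1, 2, 3, 5, 9, 12, 15.
Of these, items 5 & 15 are negatively keyed; reversed = (0+4) − raw = 4 − raw.
  item 1: 4
  item 2: 2
  item 3: 0
  item 5: 4 − 4 = 0
  item 9: 4
  item 12: 4
  item 15: 4 − 0 = 4
Sum = 4 + 2 + 0 + 0 + 4 + 4 + 4 = 18
Mean = 18 / 7 = 2.57

2.57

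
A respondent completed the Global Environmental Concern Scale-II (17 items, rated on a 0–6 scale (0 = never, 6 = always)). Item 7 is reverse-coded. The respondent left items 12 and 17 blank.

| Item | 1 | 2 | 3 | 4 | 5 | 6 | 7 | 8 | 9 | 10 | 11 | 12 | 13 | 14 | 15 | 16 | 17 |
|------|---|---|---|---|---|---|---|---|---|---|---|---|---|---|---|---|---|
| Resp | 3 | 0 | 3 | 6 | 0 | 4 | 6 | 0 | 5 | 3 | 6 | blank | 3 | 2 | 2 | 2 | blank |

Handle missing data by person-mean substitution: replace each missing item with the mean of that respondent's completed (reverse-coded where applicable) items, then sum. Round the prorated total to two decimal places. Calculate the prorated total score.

44.20

Reverse-coded (reverse-coded value = 6 − response):
  item 7: 6 − 6 = 0
Completed scored items (15 of 17): 3, 0, 3, 6, 0, 4, 0, 0, 5, 3, 6, 3, 2, 2, 2; sum = 39.
Person mean = 39 / 15 ≈ 2.6000
Prorated total = (39 / 15) × 17 = 44.20 (to 2 dp)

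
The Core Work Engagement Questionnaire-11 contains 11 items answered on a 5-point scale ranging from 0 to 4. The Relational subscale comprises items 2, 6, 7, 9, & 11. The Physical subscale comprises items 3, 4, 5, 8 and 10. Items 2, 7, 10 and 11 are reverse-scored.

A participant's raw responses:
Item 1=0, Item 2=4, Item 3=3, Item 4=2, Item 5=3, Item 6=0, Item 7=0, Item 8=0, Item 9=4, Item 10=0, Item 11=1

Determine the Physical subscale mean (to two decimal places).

2.40

Physical items: 3, 4, 5, 8, 10.
Of these, item 10 is reverse-scored; on a 0–4 scale, reversed = 4 − raw.
  item 3: 3
  item 4: 2
  item 5: 3
  item 8: 0
  item 10: 4 − 0 = 4
Sum = 3 + 2 + 3 + 0 + 4 = 12
Mean = 12 / 5 = 2.40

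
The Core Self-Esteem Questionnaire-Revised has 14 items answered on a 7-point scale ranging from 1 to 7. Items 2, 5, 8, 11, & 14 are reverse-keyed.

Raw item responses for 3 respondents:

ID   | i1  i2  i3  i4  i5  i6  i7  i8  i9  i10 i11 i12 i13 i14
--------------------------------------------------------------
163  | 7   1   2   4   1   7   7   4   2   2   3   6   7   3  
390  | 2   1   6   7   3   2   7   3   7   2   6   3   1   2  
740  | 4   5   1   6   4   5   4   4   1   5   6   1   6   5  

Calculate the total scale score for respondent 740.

Respondent 740 raw: 4, 5, 1, 6, 4, 5, 4, 4, 1, 5, 6, 1, 6, 5.
Reverse-coded (on a 1–7 scale, reversed = 8 − raw):
  item 1: 4
  item 2: 8 − 5 = 3
  item 3: 1
  item 4: 6
  item 5: 8 − 4 = 4
  item 6: 5
  item 7: 4
  item 8: 8 − 4 = 4
  item 9: 1
  item 10: 5
  item 11: 8 − 6 = 2
  item 12: 1
  item 13: 6
  item 14: 8 − 5 = 3
Sum = 4 + 3 + 1 + 6 + 4 + 5 + 4 + 4 + 1 + 5 + 2 + 1 + 6 + 3 = 49

49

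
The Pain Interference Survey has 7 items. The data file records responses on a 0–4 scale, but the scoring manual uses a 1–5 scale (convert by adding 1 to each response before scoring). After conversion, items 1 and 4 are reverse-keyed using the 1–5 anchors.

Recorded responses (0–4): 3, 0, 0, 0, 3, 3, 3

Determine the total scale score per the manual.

Convert to 1–5: 4, 1, 1, 1, 4, 4, 4
Reverse-coded (reverse-coded value = 6 − response):
  item 1: 6 − 4 = 2
  item 4: 6 − 1 = 5
Scored: 2, 1, 1, 5, 4, 4, 4
Total = 21

21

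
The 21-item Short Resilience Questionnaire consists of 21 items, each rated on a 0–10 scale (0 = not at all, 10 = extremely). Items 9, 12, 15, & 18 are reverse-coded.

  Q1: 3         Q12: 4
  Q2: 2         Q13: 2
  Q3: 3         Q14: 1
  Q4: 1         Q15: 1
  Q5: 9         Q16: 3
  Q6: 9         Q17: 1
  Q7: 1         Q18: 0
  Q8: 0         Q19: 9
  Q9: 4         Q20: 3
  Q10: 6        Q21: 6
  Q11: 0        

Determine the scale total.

90

Reverse-coded items use 10 − raw:
  item 9: 10 − 4 = 6
  item 12: 10 − 4 = 6
  item 15: 10 − 1 = 9
  item 18: 10 − 0 = 10
Scored responses: 3, 2, 3, 1, 9, 9, 1, 0, 6, 6, 0, 6, 2, 1, 9, 3, 1, 10, 9, 3, 6
Total = 3 + 2 + 3 + 1 + 9 + 9 + 1 + 0 + 6 + 6 + 0 + 6 + 2 + 1 + 9 + 3 + 1 + 10 + 9 + 3 + 6 = 90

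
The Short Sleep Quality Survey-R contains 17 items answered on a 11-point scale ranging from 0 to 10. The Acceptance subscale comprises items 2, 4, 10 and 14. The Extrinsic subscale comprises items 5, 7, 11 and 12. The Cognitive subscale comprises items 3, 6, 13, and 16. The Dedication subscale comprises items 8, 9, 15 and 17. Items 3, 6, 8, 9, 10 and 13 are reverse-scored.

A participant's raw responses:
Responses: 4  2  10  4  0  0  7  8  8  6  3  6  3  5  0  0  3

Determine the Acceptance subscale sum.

Acceptance items: 2, 4, 10, 14.
Of these, item 10 is reverse-scored; reversed = (0+10) − raw = 10 − raw.
  item 2: 2
  item 4: 4
  item 10: 10 − 6 = 4
  item 14: 5
Sum = 2 + 4 + 4 + 5 = 15

15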